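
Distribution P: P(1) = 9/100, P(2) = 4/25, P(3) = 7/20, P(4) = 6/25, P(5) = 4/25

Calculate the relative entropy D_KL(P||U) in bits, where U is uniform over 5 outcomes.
0.1390 bits

U(i) = 1/5 for all i

D_KL(P||U) = Σ P(x) log₂(P(x) / (1/5))
           = Σ P(x) log₂(P(x)) + log₂(5)
           = log₂(5) - H(P)

H(P) = -Σ P(x) log₂(P(x)):
  -P(1)·log₂(P(1)) = -(9/100)·log₂(9/100) = 0.31265
  -P(2)·log₂(P(2)) = -(4/25)·log₂(4/25) = 0.42302
  -P(3)·log₂(P(3)) = -(7/20)·log₂(7/20) = 0.53010
  -P(4)·log₂(P(4)) = -(6/25)·log₂(6/25) = 0.49413
  -P(5)·log₂(P(5)) = -(4/25)·log₂(4/25) = 0.42302
H(P) = 0.31265 + 0.42302 + 0.53010 + 0.49413 + 0.42302 = 2.18292 bits

log₂(5) = 2.32193 bits

D_KL(P||U) = 2.32193 - 2.18292 = 0.13901 ≈ 0.1390 bits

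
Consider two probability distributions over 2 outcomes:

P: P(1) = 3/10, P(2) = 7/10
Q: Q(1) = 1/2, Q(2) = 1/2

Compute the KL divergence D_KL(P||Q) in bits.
0.1187 bits

D_KL(P||Q) = Σ P(x) log₂(P(x)/Q(x))

Computing term by term:
  P(1)·log₂(P(1)/Q(1)) = (3/10)·log₂((3/10)/(1/2)) = -0.22109
  P(2)·log₂(P(2)/Q(2)) = (7/10)·log₂((7/10)/(1/2)) = 0.33980

D_KL(P||Q) = -0.22109 + 0.33980 = 0.11871 ≈ 0.1187 bits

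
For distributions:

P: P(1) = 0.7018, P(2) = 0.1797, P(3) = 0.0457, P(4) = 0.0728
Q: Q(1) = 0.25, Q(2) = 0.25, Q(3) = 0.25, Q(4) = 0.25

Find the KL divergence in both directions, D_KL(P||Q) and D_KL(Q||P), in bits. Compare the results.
D_KL(P||Q) = 0.7179 bits, D_KL(Q||P) = 0.8047 bits. D_KL(Q||P) is larger than D_KL(P||Q) by 0.0868 bits; the two directions differ.

D_KL(P||Q) = Σ P(x) log₂(P(x)/Q(x))

Computing term by term:
  P(1)·log₂(P(1)/Q(1)) = 0.7018·log₂(0.7018/0.25) = 1.04507
  P(2)·log₂(P(2)/Q(2)) = 0.1797·log₂(0.1797/0.25) = -0.08560
  P(3)·log₂(P(3)/Q(3)) = 0.0457·log₂(0.0457/0.25) = -0.11204
  P(4)·log₂(P(4)/Q(4)) = 0.0728·log₂(0.0728/0.25) = -0.12958

D_KL(P||Q) = 1.04507 - 0.08560 - 0.11204 - 0.12958 = 0.71785 ≈ 0.7179 bits

D_KL(Q||P) = Σ Q(x) log₂(Q(x)/P(x))

Computing term by term:
  Q(1)·log₂(Q(1)/P(1)) = 0.25·log₂(0.25/0.7018) = -0.37228
  Q(2)·log₂(Q(2)/P(2)) = 0.25·log₂(0.25/0.1797) = 0.11908
  Q(3)·log₂(Q(3)/P(3)) = 0.25·log₂(0.25/0.0457) = 0.61292
  Q(4)·log₂(Q(4)/P(4)) = 0.25·log₂(0.25/0.0728) = 0.44498

D_KL(Q||P) = -0.37228 + 0.11908 + 0.61292 + 0.44498 = 0.80470 ≈ 0.8047 bits

These are NOT equal (difference: 0.0868 bits). KL divergence is asymmetric: D_KL(P||Q) ≠ D_KL(Q||P) in general.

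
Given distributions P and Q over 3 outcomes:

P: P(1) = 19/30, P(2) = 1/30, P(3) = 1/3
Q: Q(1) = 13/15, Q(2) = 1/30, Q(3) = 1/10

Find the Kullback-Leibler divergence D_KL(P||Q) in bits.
0.2924 bits

D_KL(P||Q) = Σ P(x) log₂(P(x)/Q(x))

Computing term by term:
  P(1)·log₂(P(1)/Q(1)) = (19/30)·log₂((19/30)/(13/15)) = -0.28659
  P(2)·log₂(P(2)/Q(2)) = (1/30)·log₂((1/30)/(1/30)) = 0.00000
  P(3)·log₂(P(3)/Q(3)) = (1/3)·log₂((1/3)/(1/10)) = 0.57899

D_KL(P||Q) = -0.28659 + 0.00000 + 0.57899 = 0.29240 ≈ 0.2924 bits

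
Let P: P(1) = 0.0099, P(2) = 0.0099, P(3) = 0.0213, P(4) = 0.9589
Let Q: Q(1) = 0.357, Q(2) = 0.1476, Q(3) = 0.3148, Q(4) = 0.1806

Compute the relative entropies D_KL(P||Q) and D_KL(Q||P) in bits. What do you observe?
D_KL(P||Q) = 2.1370 bits, D_KL(Q||P) = 3.2101 bits. The two directions give different values (D_KL(Q||P) exceeds D_KL(P||Q) by 1.0731 bits): KL divergence is asymmetric.

D_KL(P||Q) = Σ P(x) log₂(P(x)/Q(x))

Computing term by term:
  P(1)·log₂(P(1)/Q(1)) = 0.0099·log₂(0.0099/0.357) = -0.05121
  P(2)·log₂(P(2)/Q(2)) = 0.0099·log₂(0.0099/0.1476) = -0.03859
  P(3)·log₂(P(3)/Q(3)) = 0.0213·log₂(0.0213/0.3148) = -0.08276
  P(4)·log₂(P(4)/Q(4)) = 0.9589·log₂(0.9589/0.1806) = 2.30959

D_KL(P||Q) = -0.05121 - 0.03859 - 0.08276 + 2.30959 = 2.13703 ≈ 2.1370 bits

D_KL(Q||P) = Σ Q(x) log₂(Q(x)/P(x))

Computing term by term:
  Q(1)·log₂(Q(1)/P(1)) = 0.357·log₂(0.357/0.0099) = 1.84653
  Q(2)·log₂(Q(2)/P(2)) = 0.1476·log₂(0.1476/0.0099) = 0.57536
  Q(3)·log₂(Q(3)/P(3)) = 0.3148·log₂(0.3148/0.0213) = 1.22316
  Q(4)·log₂(Q(4)/P(4)) = 0.1806·log₂(0.1806/0.9589) = -0.43499

D_KL(Q||P) = 1.84653 + 0.57536 + 1.22316 - 0.43499 = 3.21006 ≈ 3.2101 bits

These are NOT equal (difference: 1.0731 bits). KL divergence is asymmetric: D_KL(P||Q) ≠ D_KL(Q||P) in general.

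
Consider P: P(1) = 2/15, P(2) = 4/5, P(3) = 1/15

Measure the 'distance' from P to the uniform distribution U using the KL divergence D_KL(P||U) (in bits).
0.6794 bits

U(i) = 1/3 for all i

D_KL(P||U) = Σ P(x) log₂(P(x) / (1/3))
           = Σ P(x) log₂(P(x)) + log₂(3)
           = log₂(3) - H(P)

H(P) = -Σ P(x) log₂(P(x)):
  -P(1)·log₂(P(1)) = -(2/15)·log₂(2/15) = 0.38759
  -P(2)·log₂(P(2)) = -(4/5)·log₂(4/5) = 0.25754
  -P(3)·log₂(P(3)) = -(1/15)·log₂(1/15) = 0.26046
H(P) = 0.38759 + 0.25754 + 0.26046 = 0.90559 bits

log₂(3) = 1.58496 bits

D_KL(P||U) = 1.58496 - 0.90559 = 0.67937 ≈ 0.6794 bits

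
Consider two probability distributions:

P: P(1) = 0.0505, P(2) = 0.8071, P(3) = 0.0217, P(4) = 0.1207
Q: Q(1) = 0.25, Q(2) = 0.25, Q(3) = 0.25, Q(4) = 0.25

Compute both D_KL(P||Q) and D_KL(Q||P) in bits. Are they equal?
D_KL(P||Q) = 1.0448 bits, D_KL(Q||P) = 1.2984 bits. No, they are not equal.

D_KL(P||Q) = Σ P(x) log₂(P(x)/Q(x))

Computing term by term:
  P(1)·log₂(P(1)/Q(1)) = 0.0505·log₂(0.0505/0.25) = -0.11653
  P(2)·log₂(P(2)/Q(2)) = 0.8071·log₂(0.8071/0.25) = 1.36466
  P(3)·log₂(P(3)/Q(3)) = 0.0217·log₂(0.0217/0.25) = -0.07652
  P(4)·log₂(P(4)/Q(4)) = 0.1207·log₂(0.1207/0.25) = -0.12680

D_KL(P||Q) = -0.11653 + 1.36466 - 0.07652 - 0.12680 = 1.04481 ≈ 1.0448 bits

D_KL(Q||P) = Σ Q(x) log₂(Q(x)/P(x))

Computing term by term:
  Q(1)·log₂(Q(1)/P(1)) = 0.25·log₂(0.25/0.0505) = 0.57689
  Q(2)·log₂(Q(2)/P(2)) = 0.25·log₂(0.25/0.8071) = -0.42270
  Q(3)·log₂(Q(3)/P(3)) = 0.25·log₂(0.25/0.0217) = 0.88154
  Q(4)·log₂(Q(4)/P(4)) = 0.25·log₂(0.25/0.1207) = 0.26263

D_KL(Q||P) = 0.57689 - 0.42270 + 0.88154 + 0.26263 = 1.29836 ≈ 1.2984 bits

These are NOT equal (difference: 0.2536 bits). KL divergence is asymmetric: D_KL(P||Q) ≠ D_KL(Q||P) in general.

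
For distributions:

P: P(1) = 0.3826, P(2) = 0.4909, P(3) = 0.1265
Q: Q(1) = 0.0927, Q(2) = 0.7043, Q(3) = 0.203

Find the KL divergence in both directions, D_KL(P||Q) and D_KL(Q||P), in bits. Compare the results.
D_KL(P||Q) = 0.4405 bits, D_KL(Q||P) = 0.3157 bits. D_KL(P||Q) is larger than D_KL(Q||P) by 0.1248 bits; the two directions differ.

D_KL(P||Q) = Σ P(x) log₂(P(x)/Q(x))

Computing term by term:
  P(1)·log₂(P(1)/Q(1)) = 0.3826·log₂(0.3826/0.0927) = 0.78249
  P(2)·log₂(P(2)/Q(2)) = 0.4909·log₂(0.4909/0.7043) = -0.25564
  P(3)·log₂(P(3)/Q(3)) = 0.1265·log₂(0.1265/0.203) = -0.08632

D_KL(P||Q) = 0.78249 - 0.25564 - 0.08632 = 0.44053 ≈ 0.4405 bits

D_KL(Q||P) = Σ Q(x) log₂(Q(x)/P(x))

Computing term by term:
  Q(1)·log₂(Q(1)/P(1)) = 0.0927·log₂(0.0927/0.3826) = -0.18959
  Q(2)·log₂(Q(2)/P(2)) = 0.7043·log₂(0.7043/0.4909) = 0.36677
  Q(3)·log₂(Q(3)/P(3)) = 0.203·log₂(0.203/0.1265) = 0.13852

D_KL(Q||P) = -0.18959 + 0.36677 + 0.13852 = 0.31570 ≈ 0.3157 bits

These are NOT equal (difference: 0.1248 bits). KL divergence is asymmetric: D_KL(P||Q) ≠ D_KL(Q||P) in general.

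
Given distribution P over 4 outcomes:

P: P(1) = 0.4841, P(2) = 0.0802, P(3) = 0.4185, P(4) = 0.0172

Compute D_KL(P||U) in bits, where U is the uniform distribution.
0.5746 bits

U(i) = 1/4 for all i

D_KL(P||U) = Σ P(x) log₂(P(x) / (1/4))
           = Σ P(x) log₂(P(x)) + log₂(4)
           = log₂(4) - H(P)

H(P) = -Σ P(x) log₂(P(x)):
  -P(1)·log₂(P(1)) = -(0.4841)·log₂(0.4841) = 0.50667
  -P(2)·log₂(P(2)) = -(0.0802)·log₂(0.0802) = 0.29195
  -P(3)·log₂(P(3)) = -(0.4185)·log₂(0.4185) = 0.52593
  -P(4)·log₂(P(4)) = -(0.0172)·log₂(0.0172) = 0.10082
H(P) = 0.50667 + 0.29195 + 0.52593 + 0.10082 = 1.42537 bits

log₂(4) = 2.00000 bits

D_KL(P||U) = 2.00000 - 1.42537 = 0.57463 ≈ 0.5746 bits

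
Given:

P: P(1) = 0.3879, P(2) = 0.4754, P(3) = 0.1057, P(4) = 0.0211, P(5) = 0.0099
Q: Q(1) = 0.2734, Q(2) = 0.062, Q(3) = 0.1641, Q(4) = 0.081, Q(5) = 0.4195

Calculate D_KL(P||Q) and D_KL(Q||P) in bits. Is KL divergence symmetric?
D_KL(P||Q) = 1.4313 bits, D_KL(Q||P) = 2.2086 bits. No, KL divergence is not symmetric.

D_KL(P||Q) = Σ P(x) log₂(P(x)/Q(x))

Computing term by term:
  P(1)·log₂(P(1)/Q(1)) = 0.3879·log₂(0.3879/0.2734) = 0.19576
  P(2)·log₂(P(2)/Q(2)) = 0.4754·log₂(0.4754/0.062) = 1.39711
  P(3)·log₂(P(3)/Q(3)) = 0.1057·log₂(0.1057/0.1641) = -0.06708
  P(4)·log₂(P(4)/Q(4)) = 0.0211·log₂(0.0211/0.081) = -0.04095
  P(5)·log₂(P(5)/Q(5)) = 0.0099·log₂(0.0099/0.4195) = -0.05351

D_KL(P||Q) = 0.19576 + 1.39711 - 0.06708 - 0.04095 - 0.05351 = 1.43133 ≈ 1.4313 bits

D_KL(Q||P) = Σ Q(x) log₂(Q(x)/P(x))

Computing term by term:
  Q(1)·log₂(Q(1)/P(1)) = 0.2734·log₂(0.2734/0.3879) = -0.13798
  Q(2)·log₂(Q(2)/P(2)) = 0.062·log₂(0.062/0.4754) = -0.18221
  Q(3)·log₂(Q(3)/P(3)) = 0.1641·log₂(0.1641/0.1057) = 0.10414
  Q(4)·log₂(Q(4)/P(4)) = 0.081·log₂(0.081/0.0211) = 0.15719
  Q(5)·log₂(Q(5)/P(5)) = 0.4195·log₂(0.4195/0.0099) = 2.26744

D_KL(Q||P) = -0.13798 - 0.18221 + 0.10414 + 0.15719 + 2.26744 = 2.20858 ≈ 2.2086 bits

These are NOT equal (difference: 0.7773 bits). KL divergence is asymmetric: D_KL(P||Q) ≠ D_KL(Q||P) in general.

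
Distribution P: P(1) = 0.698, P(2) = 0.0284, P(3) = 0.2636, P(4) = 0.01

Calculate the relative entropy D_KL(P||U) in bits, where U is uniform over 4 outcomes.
0.9185 bits

U(i) = 1/4 for all i

D_KL(P||U) = Σ P(x) log₂(P(x) / (1/4))
           = Σ P(x) log₂(P(x)) + log₂(4)
           = log₂(4) - H(P)

H(P) = -Σ P(x) log₂(P(x)):
  -P(1)·log₂(P(1)) = -(0.698)·log₂(0.698) = 0.36205
  -P(2)·log₂(P(2)) = -(0.0284)·log₂(0.0284) = 0.14592
  -P(3)·log₂(P(3)) = -(0.2636)·log₂(0.2636) = 0.50706
  -P(4)·log₂(P(4)) = -(0.01)·log₂(0.01) = 0.06644
H(P) = 0.36205 + 0.14592 + 0.50706 + 0.06644 = 1.08147 bits

log₂(4) = 2.00000 bits

D_KL(P||U) = 2.00000 - 1.08147 = 0.91853 ≈ 0.9185 bits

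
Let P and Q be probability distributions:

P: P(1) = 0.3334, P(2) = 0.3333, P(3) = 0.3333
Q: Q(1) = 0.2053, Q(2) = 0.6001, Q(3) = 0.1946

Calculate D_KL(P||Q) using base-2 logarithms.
0.2092 bits

D_KL(P||Q) = Σ P(x) log₂(P(x)/Q(x))

Computing term by term:
  P(1)·log₂(P(1)/Q(1)) = 0.3334·log₂(0.3334/0.2053) = 0.23322
  P(2)·log₂(P(2)/Q(2)) = 0.3333·log₂(0.3333/0.6001) = -0.28277
  P(3)·log₂(P(3)/Q(3)) = 0.3333·log₂(0.3333/0.1946) = 0.25874

D_KL(P||Q) = 0.23322 - 0.28277 + 0.25874 = 0.20919 ≈ 0.2092 bits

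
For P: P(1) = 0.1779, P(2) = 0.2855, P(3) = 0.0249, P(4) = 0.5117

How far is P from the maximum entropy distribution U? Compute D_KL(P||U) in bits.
0.4133 bits

U(i) = 1/4 for all i

D_KL(P||U) = Σ P(x) log₂(P(x) / (1/4))
           = Σ P(x) log₂(P(x)) + log₂(4)
           = log₂(4) - H(P)

H(P) = -Σ P(x) log₂(P(x)):
  -P(1)·log₂(P(1)) = -(0.1779)·log₂(0.1779) = 0.44312
  -P(2)·log₂(P(2)) = -(0.2855)·log₂(0.2855) = 0.51631
  -P(3)·log₂(P(3)) = -(0.0249)·log₂(0.0249) = 0.13266
  -P(4)·log₂(P(4)) = -(0.5117)·log₂(0.5117) = 0.49462
H(P) = 0.44312 + 0.51631 + 0.13266 + 0.49462 = 1.58671 bits

log₂(4) = 2.00000 bits

D_KL(P||U) = 2.00000 - 1.58671 = 0.41329 ≈ 0.4133 bits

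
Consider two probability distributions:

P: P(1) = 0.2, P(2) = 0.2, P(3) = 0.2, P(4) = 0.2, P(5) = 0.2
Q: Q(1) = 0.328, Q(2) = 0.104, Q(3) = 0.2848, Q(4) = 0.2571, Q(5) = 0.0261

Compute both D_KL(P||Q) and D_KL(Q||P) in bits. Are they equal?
D_KL(P||Q) = 0.4591 bits, D_KL(Q||P) = 0.2977 bits. No, they are not equal.

D_KL(P||Q) = Σ P(x) log₂(P(x)/Q(x))

Computing term by term:
  P(1)·log₂(P(1)/Q(1)) = 0.2·log₂(0.2/0.328) = -0.14274
  P(2)·log₂(P(2)/Q(2)) = 0.2·log₂(0.2/0.104) = 0.18868
  P(3)·log₂(P(3)/Q(3)) = 0.2·log₂(0.2/0.2848) = -0.10199
  P(4)·log₂(P(4)/Q(4)) = 0.2·log₂(0.2/0.2571) = -0.07247
  P(5)·log₂(P(5)/Q(5)) = 0.2·log₂(0.2/0.0261) = 0.58758

D_KL(P||Q) = -0.14274 + 0.18868 - 0.10199 - 0.07247 + 0.58758 = 0.45906 ≈ 0.4591 bits

D_KL(Q||P) = Σ Q(x) log₂(Q(x)/P(x))

Computing term by term:
  Q(1)·log₂(Q(1)/P(1)) = 0.328·log₂(0.328/0.2) = 0.23409
  Q(2)·log₂(Q(2)/P(2)) = 0.104·log₂(0.104/0.2) = -0.09812
  Q(3)·log₂(Q(3)/P(3)) = 0.2848·log₂(0.2848/0.2) = 0.14523
  Q(4)·log₂(Q(4)/P(4)) = 0.2571·log₂(0.2571/0.2) = 0.09315
  Q(5)·log₂(Q(5)/P(5)) = 0.0261·log₂(0.0261/0.2) = -0.07668

D_KL(Q||P) = 0.23409 - 0.09812 + 0.14523 + 0.09315 - 0.07668 = 0.29767 ≈ 0.2977 bits

These are NOT equal (difference: 0.1614 bits). KL divergence is asymmetric: D_KL(P||Q) ≠ D_KL(Q||P) in general.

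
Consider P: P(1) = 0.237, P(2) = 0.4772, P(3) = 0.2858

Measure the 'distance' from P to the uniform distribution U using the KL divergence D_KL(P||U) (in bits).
0.0670 bits

U(i) = 1/3 for all i

D_KL(P||U) = Σ P(x) log₂(P(x) / (1/3))
           = Σ P(x) log₂(P(x)) + log₂(3)
           = log₂(3) - H(P)

H(P) = -Σ P(x) log₂(P(x)):
  -P(1)·log₂(P(1)) = -(0.237)·log₂(0.237) = 0.49226
  -P(2)·log₂(P(2)) = -(0.4772)·log₂(0.4772) = 0.50933
  -P(3)·log₂(P(3)) = -(0.2858)·log₂(0.2858) = 0.51642
H(P) = 0.49226 + 0.50933 + 0.51642 = 1.51801 bits

log₂(3) = 1.58496 bits

D_KL(P||U) = 1.58496 - 1.51801 = 0.06695 ≈ 0.0670 bits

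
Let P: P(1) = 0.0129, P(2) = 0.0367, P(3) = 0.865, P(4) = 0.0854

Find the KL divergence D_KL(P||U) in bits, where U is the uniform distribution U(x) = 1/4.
1.2599 bits

U(i) = 1/4 for all i

D_KL(P||U) = Σ P(x) log₂(P(x) / (1/4))
           = Σ P(x) log₂(P(x)) + log₂(4)
           = log₂(4) - H(P)

H(P) = -Σ P(x) log₂(P(x)):
  -P(1)·log₂(P(1)) = -(0.0129)·log₂(0.0129) = 0.08097
  -P(2)·log₂(P(2)) = -(0.0367)·log₂(0.0367) = 0.17499
  -P(3)·log₂(P(3)) = -(0.865)·log₂(0.865) = 0.18098
  -P(4)·log₂(P(4)) = -(0.0854)·log₂(0.0854) = 0.30314
H(P) = 0.08097 + 0.17499 + 0.18098 + 0.30314 = 0.74008 bits

log₂(4) = 2.00000 bits

D_KL(P||U) = 2.00000 - 0.74008 = 1.25992 ≈ 1.2599 bits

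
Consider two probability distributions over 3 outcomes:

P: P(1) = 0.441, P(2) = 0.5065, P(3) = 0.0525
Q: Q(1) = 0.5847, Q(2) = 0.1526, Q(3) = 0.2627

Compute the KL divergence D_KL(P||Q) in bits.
0.5752 bits

D_KL(P||Q) = Σ P(x) log₂(P(x)/Q(x))

Computing term by term:
  P(1)·log₂(P(1)/Q(1)) = 0.441·log₂(0.441/0.5847) = -0.17945
  P(2)·log₂(P(2)/Q(2)) = 0.5065·log₂(0.5065/0.1526) = 0.87665
  P(3)·log₂(P(3)/Q(3)) = 0.0525·log₂(0.0525/0.2627) = -0.12196

D_KL(P||Q) = -0.17945 + 0.87665 - 0.12196 = 0.57524 ≈ 0.5752 bits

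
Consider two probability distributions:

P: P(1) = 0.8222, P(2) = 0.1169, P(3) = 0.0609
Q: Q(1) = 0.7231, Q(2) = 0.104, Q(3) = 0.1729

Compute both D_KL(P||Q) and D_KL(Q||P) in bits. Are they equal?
D_KL(P||Q) = 0.0804 bits, D_KL(Q||P) = 0.1088 bits. No, they are not equal.

D_KL(P||Q) = Σ P(x) log₂(P(x)/Q(x))

Computing term by term:
  P(1)·log₂(P(1)/Q(1)) = 0.8222·log₂(0.8222/0.7231) = 0.15235
  P(2)·log₂(P(2)/Q(2)) = 0.1169·log₂(0.1169/0.104) = 0.01972
  P(3)·log₂(P(3)/Q(3)) = 0.0609·log₂(0.0609/0.1729) = -0.09168

D_KL(P||Q) = 0.15235 + 0.01972 - 0.09168 = 0.08039 ≈ 0.0804 bits

D_KL(Q||P) = Σ Q(x) log₂(Q(x)/P(x))

Computing term by term:
  Q(1)·log₂(Q(1)/P(1)) = 0.7231·log₂(0.7231/0.8222) = -0.13399
  Q(2)·log₂(Q(2)/P(2)) = 0.104·log₂(0.104/0.1169) = -0.01754
  Q(3)·log₂(Q(3)/P(3)) = 0.1729·log₂(0.1729/0.0609) = 0.26029

D_KL(Q||P) = -0.13399 - 0.01754 + 0.26029 = 0.10876 ≈ 0.1088 bits

These are NOT equal (difference: 0.0284 bits). KL divergence is asymmetric: D_KL(P||Q) ≠ D_KL(Q||P) in general.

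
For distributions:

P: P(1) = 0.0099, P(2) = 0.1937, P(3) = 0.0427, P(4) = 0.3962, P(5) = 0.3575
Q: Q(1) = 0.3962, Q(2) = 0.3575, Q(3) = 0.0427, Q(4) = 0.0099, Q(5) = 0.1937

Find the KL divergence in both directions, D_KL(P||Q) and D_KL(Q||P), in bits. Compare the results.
D_KL(P||Q) = 2.2010 bits, D_KL(Q||P) = 2.2010 bits. The two directions give exactly the same value for this pair.

D_KL(P||Q) = Σ P(x) log₂(P(x)/Q(x))

Computing term by term:
  P(1)·log₂(P(1)/Q(1)) = 0.0099·log₂(0.0099/0.3962) = -0.05269
  P(2)·log₂(P(2)/Q(2)) = 0.1937·log₂(0.1937/0.3575) = -0.17125
  P(3)·log₂(P(3)/Q(3)) = 0.0427·log₂(0.0427/0.0427) = 0.00000
  P(4)·log₂(P(4)/Q(4)) = 0.3962·log₂(0.3962/0.0099) = 2.10884
  P(5)·log₂(P(5)/Q(5)) = 0.3575·log₂(0.3575/0.1937) = 0.31607

D_KL(P||Q) = -0.05269 - 0.17125 + 0.00000 + 2.10884 + 0.31607 = 2.20097 ≈ 2.2010 bits

D_KL(Q||P) = Σ Q(x) log₂(Q(x)/P(x))

Computing term by term:
  Q(1)·log₂(Q(1)/P(1)) = 0.3962·log₂(0.3962/0.0099) = 2.10884
  Q(2)·log₂(Q(2)/P(2)) = 0.3575·log₂(0.3575/0.1937) = 0.31607
  Q(3)·log₂(Q(3)/P(3)) = 0.0427·log₂(0.0427/0.0427) = 0.00000
  Q(4)·log₂(Q(4)/P(4)) = 0.0099·log₂(0.0099/0.3962) = -0.05269
  Q(5)·log₂(Q(5)/P(5)) = 0.1937·log₂(0.1937/0.3575) = -0.17125

D_KL(Q||P) = 2.10884 + 0.31607 + 0.00000 - 0.05269 - 0.17125 = 2.20097 ≈ 2.2010 bits

These ARE equal here. Q is P with outcomes relabeled (Q(1) = P(4), Q(2) = P(5), Q(4) = P(1), Q(5) = P(2)) by a relabeling that is its own inverse, so the two sums contain exactly the same terms in a different order. This is a special case — KL divergence is not symmetric in general: D_KL(P||Q) ≠ D_KL(Q||P) for most P, Q.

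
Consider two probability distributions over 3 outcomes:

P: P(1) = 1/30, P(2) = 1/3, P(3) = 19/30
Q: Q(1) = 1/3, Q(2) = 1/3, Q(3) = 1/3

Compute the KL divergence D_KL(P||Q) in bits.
0.4757 bits

D_KL(P||Q) = Σ P(x) log₂(P(x)/Q(x))

Computing term by term:
  P(1)·log₂(P(1)/Q(1)) = (1/30)·log₂((1/30)/(1/3)) = -0.11073
  P(2)·log₂(P(2)/Q(2)) = (1/3)·log₂((1/3)/(1/3)) = 0.00000
  P(3)·log₂(P(3)/Q(3)) = (19/30)·log₂((19/30)/(1/3)) = 0.58647

D_KL(P||Q) = -0.11073 + 0.00000 + 0.58647 = 0.47574 ≈ 0.4757 bits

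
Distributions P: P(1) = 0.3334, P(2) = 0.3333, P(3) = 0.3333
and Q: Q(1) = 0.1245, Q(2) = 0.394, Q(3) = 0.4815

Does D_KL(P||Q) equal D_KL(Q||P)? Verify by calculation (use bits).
D_KL(P||Q) = 0.2165 bits, D_KL(Q||P) = 0.1737 bits. No — D_KL(P||Q) ≠ D_KL(Q||P) for this pair.

D_KL(P||Q) = Σ P(x) log₂(P(x)/Q(x))

Computing term by term:
  P(1)·log₂(P(1)/Q(1)) = 0.3334·log₂(0.3334/0.1245) = 0.47380
  P(2)·log₂(P(2)/Q(2)) = 0.3333·log₂(0.3333/0.394) = -0.08045
  P(3)·log₂(P(3)/Q(3)) = 0.3333·log₂(0.3333/0.4815) = -0.17689

D_KL(P||Q) = 0.47380 - 0.08045 - 0.17689 = 0.21646 ≈ 0.2165 bits

D_KL(Q||P) = Σ Q(x) log₂(Q(x)/P(x))

Computing term by term:
  Q(1)·log₂(Q(1)/P(1)) = 0.1245·log₂(0.1245/0.3334) = -0.17693
  Q(2)·log₂(Q(2)/P(2)) = 0.394·log₂(0.394/0.3333) = 0.09510
  Q(3)·log₂(Q(3)/P(3)) = 0.4815·log₂(0.4815/0.3333) = 0.25554

D_KL(Q||P) = -0.17693 + 0.09510 + 0.25554 = 0.17371 ≈ 0.1737 bits

These are NOT equal (difference: 0.0428 bits). KL divergence is asymmetric: D_KL(P||Q) ≠ D_KL(Q||P) in general.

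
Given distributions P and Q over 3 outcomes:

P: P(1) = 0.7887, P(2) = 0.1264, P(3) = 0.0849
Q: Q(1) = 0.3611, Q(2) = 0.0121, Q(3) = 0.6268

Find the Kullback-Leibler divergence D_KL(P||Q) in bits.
1.0719 bits

D_KL(P||Q) = Σ P(x) log₂(P(x)/Q(x))

Computing term by term:
  P(1)·log₂(P(1)/Q(1)) = 0.7887·log₂(0.7887/0.3611) = 0.88893
  P(2)·log₂(P(2)/Q(2)) = 0.1264·log₂(0.1264/0.0121) = 0.42785
  P(3)·log₂(P(3)/Q(3)) = 0.0849·log₂(0.0849/0.6268) = -0.24487

D_KL(P||Q) = 0.88893 + 0.42785 - 0.24487 = 1.07191 ≈ 1.0719 bits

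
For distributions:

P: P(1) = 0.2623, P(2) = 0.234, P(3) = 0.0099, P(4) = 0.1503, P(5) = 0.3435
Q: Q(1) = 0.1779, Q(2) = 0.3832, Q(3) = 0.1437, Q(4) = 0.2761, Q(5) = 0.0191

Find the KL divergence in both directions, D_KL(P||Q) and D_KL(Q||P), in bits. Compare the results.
D_KL(P||Q) = 1.2423 bits, D_KL(Q||P) = 0.8903 bits. D_KL(P||Q) is larger than D_KL(Q||P) by 0.3520 bits; the two directions differ.

D_KL(P||Q) = Σ P(x) log₂(P(x)/Q(x))

Computing term by term:
  P(1)·log₂(P(1)/Q(1)) = 0.2623·log₂(0.2623/0.1779) = 0.14693
  P(2)·log₂(P(2)/Q(2)) = 0.234·log₂(0.234/0.3832) = -0.16651
  P(3)·log₂(P(3)/Q(3)) = 0.0099·log₂(0.0099/0.1437) = -0.03821
  P(4)·log₂(P(4)/Q(4)) = 0.1503·log₂(0.1503/0.2761) = -0.13187
  P(5)·log₂(P(5)/Q(5)) = 0.3435·log₂(0.3435/0.0191) = 1.43194

D_KL(P||Q) = 0.14693 - 0.16651 - 0.03821 - 0.13187 + 1.43194 = 1.24228 ≈ 1.2423 bits

D_KL(Q||P) = Σ Q(x) log₂(Q(x)/P(x))

Computing term by term:
  Q(1)·log₂(Q(1)/P(1)) = 0.1779·log₂(0.1779/0.2623) = -0.09965
  Q(2)·log₂(Q(2)/P(2)) = 0.3832·log₂(0.3832/0.234) = 0.27268
  Q(3)·log₂(Q(3)/P(3)) = 0.1437·log₂(0.1437/0.0099) = 0.55461
  Q(4)·log₂(Q(4)/P(4)) = 0.2761·log₂(0.2761/0.1503) = 0.24224
  Q(5)·log₂(Q(5)/P(5)) = 0.0191·log₂(0.0191/0.3435) = -0.07962

D_KL(Q||P) = -0.09965 + 0.27268 + 0.55461 + 0.24224 - 0.07962 = 0.89026 ≈ 0.8903 bits

These are NOT equal (difference: 0.3520 bits). KL divergence is asymmetric: D_KL(P||Q) ≠ D_KL(Q||P) in general.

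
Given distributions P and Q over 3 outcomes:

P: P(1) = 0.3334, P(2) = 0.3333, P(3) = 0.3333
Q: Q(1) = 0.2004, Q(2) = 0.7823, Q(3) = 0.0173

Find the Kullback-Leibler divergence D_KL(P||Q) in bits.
1.2571 bits

D_KL(P||Q) = Σ P(x) log₂(P(x)/Q(x))

Computing term by term:
  P(1)·log₂(P(1)/Q(1)) = 0.3334·log₂(0.3334/0.2004) = 0.24484
  P(2)·log₂(P(2)/Q(2)) = 0.3333·log₂(0.3333/0.7823) = -0.41026
  P(3)·log₂(P(3)/Q(3)) = 0.3333·log₂(0.3333/0.0173) = 1.42252

D_KL(P||Q) = 0.24484 - 0.41026 + 1.42252 = 1.25710 ≈ 1.2571 bits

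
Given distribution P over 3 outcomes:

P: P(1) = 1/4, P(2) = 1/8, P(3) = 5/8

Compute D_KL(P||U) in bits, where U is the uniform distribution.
0.2862 bits

U(i) = 1/3 for all i

D_KL(P||U) = Σ P(x) log₂(P(x) / (1/3))
           = Σ P(x) log₂(P(x)) + log₂(3)
           = log₂(3) - H(P)

H(P) = -Σ P(x) log₂(P(x)):
  -P(1)·log₂(P(1)) = -(1/4)·log₂(1/4) = 0.50000
  -P(2)·log₂(P(2)) = -(1/8)·log₂(1/8) = 0.37500
  -P(3)·log₂(P(3)) = -(5/8)·log₂(5/8) = 0.42379
H(P) = 0.50000 + 0.37500 + 0.42379 = 1.29879 bits

log₂(3) = 1.58496 bits

D_KL(P||U) = 1.58496 - 1.29879 = 0.28617 ≈ 0.2862 bits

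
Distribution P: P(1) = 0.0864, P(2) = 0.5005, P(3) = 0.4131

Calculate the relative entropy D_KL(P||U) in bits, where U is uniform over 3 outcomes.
0.2531 bits

U(i) = 1/3 for all i

D_KL(P||U) = Σ P(x) log₂(P(x) / (1/3))
           = Σ P(x) log₂(P(x)) + log₂(3)
           = log₂(3) - H(P)

H(P) = -Σ P(x) log₂(P(x)):
  -P(1)·log₂(P(1)) = -(0.0864)·log₂(0.0864) = 0.30524
  -P(2)·log₂(P(2)) = -(0.5005)·log₂(0.5005) = 0.49978
  -P(3)·log₂(P(3)) = -(0.4131)·log₂(0.4131) = 0.52688
H(P) = 0.30524 + 0.49978 + 0.52688 = 1.33190 bits

log₂(3) = 1.58496 bits

D_KL(P||U) = 1.58496 - 1.33190 = 0.25306 ≈ 0.2531 bits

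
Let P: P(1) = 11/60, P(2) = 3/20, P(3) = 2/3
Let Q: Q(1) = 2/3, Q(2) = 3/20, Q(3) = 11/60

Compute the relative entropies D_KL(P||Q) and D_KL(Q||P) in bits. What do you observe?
D_KL(P||Q) = 0.9002 bits, D_KL(Q||P) = 0.9002 bits. The two directions give the same value here, because Q is a self-inverse relabeling of P; in general KL divergence is asymmetric.

D_KL(P||Q) = Σ P(x) log₂(P(x)/Q(x))

Computing term by term:
  P(1)·log₂(P(1)/Q(1)) = (11/60)·log₂((11/60)/(2/3)) = -0.34146
  P(2)·log₂(P(2)/Q(2)) = (3/20)·log₂((3/20)/(3/20)) = 0.00000
  P(3)·log₂(P(3)/Q(3)) = (2/3)·log₂((2/3)/(11/60)) = 1.24166

D_KL(P||Q) = -0.34146 + 0.00000 + 1.24166 = 0.90020 ≈ 0.9002 bits

D_KL(Q||P) = Σ Q(x) log₂(Q(x)/P(x))

Computing term by term:
  Q(1)·log₂(Q(1)/P(1)) = (2/3)·log₂((2/3)/(11/60)) = 1.24166
  Q(2)·log₂(Q(2)/P(2)) = (3/20)·log₂((3/20)/(3/20)) = 0.00000
  Q(3)·log₂(Q(3)/P(3)) = (11/60)·log₂((11/60)/(2/3)) = -0.34146

D_KL(Q||P) = 1.24166 + 0.00000 - 0.34146 = 0.90020 ≈ 0.9002 bits

These ARE equal here. Q is P with outcomes relabeled (Q(1) = P(3), Q(3) = P(1)) by a relabeling that is its own inverse, so the two sums contain exactly the same terms in a different order. This is a special case — KL divergence is not symmetric in general: D_KL(P||Q) ≠ D_KL(Q||P) for most P, Q.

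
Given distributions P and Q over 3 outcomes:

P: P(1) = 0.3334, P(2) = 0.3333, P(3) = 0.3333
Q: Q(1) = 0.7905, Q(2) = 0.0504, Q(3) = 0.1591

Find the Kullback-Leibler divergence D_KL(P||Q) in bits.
0.8487 bits

D_KL(P||Q) = Σ P(x) log₂(P(x)/Q(x))

Computing term by term:
  P(1)·log₂(P(1)/Q(1)) = 0.3334·log₂(0.3334/0.7905) = -0.41525
  P(2)·log₂(P(2)/Q(2)) = 0.3333·log₂(0.3333/0.0504) = 0.90835
  P(3)·log₂(P(3)/Q(3)) = 0.3333·log₂(0.3333/0.1591) = 0.35559

D_KL(P||Q) = -0.41525 + 0.90835 + 0.35559 = 0.84869 ≈ 0.8487 bits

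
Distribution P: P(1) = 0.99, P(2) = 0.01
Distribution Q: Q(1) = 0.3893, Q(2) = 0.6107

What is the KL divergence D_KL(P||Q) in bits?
1.2738 bits

D_KL(P||Q) = Σ P(x) log₂(P(x)/Q(x))

Computing term by term:
  P(1)·log₂(P(1)/Q(1)) = 0.99·log₂(0.99/0.3893) = 1.33308
  P(2)·log₂(P(2)/Q(2)) = 0.01·log₂(0.01/0.6107) = -0.05932

D_KL(P||Q) = 1.33308 - 0.05932 = 1.27376 ≈ 1.2738 bits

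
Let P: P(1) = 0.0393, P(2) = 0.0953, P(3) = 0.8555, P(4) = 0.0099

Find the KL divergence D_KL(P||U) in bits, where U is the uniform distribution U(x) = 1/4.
1.2348 bits

U(i) = 1/4 for all i

D_KL(P||U) = Σ P(x) log₂(P(x) / (1/4))
           = Σ P(x) log₂(P(x)) + log₂(4)
           = log₂(4) - H(P)

H(P) = -Σ P(x) log₂(P(x)):
  -P(1)·log₂(P(1)) = -(0.0393)·log₂(0.0393) = 0.18350
  -P(2)·log₂(P(2)) = -(0.0953)·log₂(0.0953) = 0.32320
  -P(3)·log₂(P(3)) = -(0.8555)·log₂(0.8555) = 0.19262
  -P(4)·log₂(P(4)) = -(0.0099)·log₂(0.0099) = 0.06592
H(P) = 0.18350 + 0.32320 + 0.19262 + 0.06592 = 0.76524 bits

log₂(4) = 2.00000 bits

D_KL(P||U) = 2.00000 - 0.76524 = 1.23476 ≈ 1.2348 bits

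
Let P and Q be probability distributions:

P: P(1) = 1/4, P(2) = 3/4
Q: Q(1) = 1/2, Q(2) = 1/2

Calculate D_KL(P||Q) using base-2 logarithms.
0.1887 bits

D_KL(P||Q) = Σ P(x) log₂(P(x)/Q(x))

Computing term by term:
  P(1)·log₂(P(1)/Q(1)) = (1/4)·log₂((1/4)/(1/2)) = -0.25000
  P(2)·log₂(P(2)/Q(2)) = (3/4)·log₂((3/4)/(1/2)) = 0.43872

D_KL(P||Q) = -0.25000 + 0.43872 = 0.18872 ≈ 0.1887 bits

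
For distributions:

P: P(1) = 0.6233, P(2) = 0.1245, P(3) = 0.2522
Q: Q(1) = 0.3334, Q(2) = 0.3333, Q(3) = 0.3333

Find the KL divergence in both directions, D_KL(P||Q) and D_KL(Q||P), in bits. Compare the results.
D_KL(P||Q) = 0.2843 bits, D_KL(Q||P) = 0.3066 bits. D_KL(Q||P) is larger than D_KL(P||Q) by 0.0223 bits; the two directions differ.

D_KL(P||Q) = Σ P(x) log₂(P(x)/Q(x))

Computing term by term:
  P(1)·log₂(P(1)/Q(1)) = 0.6233·log₂(0.6233/0.3334) = 0.56264
  P(2)·log₂(P(2)/Q(2)) = 0.1245·log₂(0.1245/0.3333) = -0.17687
  P(3)·log₂(P(3)/Q(3)) = 0.2522·log₂(0.2522/0.3333) = -0.10145

D_KL(P||Q) = 0.56264 - 0.17687 - 0.10145 = 0.28432 ≈ 0.2843 bits

D_KL(Q||P) = Σ Q(x) log₂(Q(x)/P(x))

Computing term by term:
  Q(1)·log₂(Q(1)/P(1)) = 0.3334·log₂(0.3334/0.6233) = -0.30095
  Q(2)·log₂(Q(2)/P(2)) = 0.3333·log₂(0.3333/0.1245) = 0.47351
  Q(3)·log₂(Q(3)/P(3)) = 0.3333·log₂(0.3333/0.2522) = 0.13407

D_KL(Q||P) = -0.30095 + 0.47351 + 0.13407 = 0.30663 ≈ 0.3066 bits

These are NOT equal (difference: 0.0223 bits). KL divergence is asymmetric: D_KL(P||Q) ≠ D_KL(Q||P) in general.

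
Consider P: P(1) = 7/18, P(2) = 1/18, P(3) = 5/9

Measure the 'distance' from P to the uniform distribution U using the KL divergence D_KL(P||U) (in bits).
0.3523 bits

U(i) = 1/3 for all i

D_KL(P||U) = Σ P(x) log₂(P(x) / (1/3))
           = Σ P(x) log₂(P(x)) + log₂(3)
           = log₂(3) - H(P)

H(P) = -Σ P(x) log₂(P(x)):
  -P(1)·log₂(P(1)) = -(7/18)·log₂(7/18) = 0.52989
  -P(2)·log₂(P(2)) = -(1/18)·log₂(1/18) = 0.23166
  -P(3)·log₂(P(3)) = -(5/9)·log₂(5/9) = 0.47111
H(P) = 0.52989 + 0.23166 + 0.47111 = 1.23266 bits

log₂(3) = 1.58496 bits

D_KL(P||U) = 1.58496 - 1.23266 = 0.35230 ≈ 0.3523 bits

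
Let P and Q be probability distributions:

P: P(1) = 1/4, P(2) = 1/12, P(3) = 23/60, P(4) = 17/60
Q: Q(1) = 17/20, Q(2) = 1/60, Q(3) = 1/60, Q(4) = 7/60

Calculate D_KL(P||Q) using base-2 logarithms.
1.8488 bits

D_KL(P||Q) = Σ P(x) log₂(P(x)/Q(x))

Computing term by term:
  P(1)·log₂(P(1)/Q(1)) = (1/4)·log₂((1/4)/(17/20)) = -0.44138
  P(2)·log₂(P(2)/Q(2)) = (1/12)·log₂((1/12)/(1/60)) = 0.19349
  P(3)·log₂(P(3)/Q(3)) = (23/60)·log₂((23/60)/(1/60)) = 1.73403
  P(4)·log₂(P(4)/Q(4)) = (17/60)·log₂((17/60)/(7/60)) = 0.36270

D_KL(P||Q) = -0.44138 + 0.19349 + 1.73403 + 0.36270 = 1.84884 ≈ 1.8488 bits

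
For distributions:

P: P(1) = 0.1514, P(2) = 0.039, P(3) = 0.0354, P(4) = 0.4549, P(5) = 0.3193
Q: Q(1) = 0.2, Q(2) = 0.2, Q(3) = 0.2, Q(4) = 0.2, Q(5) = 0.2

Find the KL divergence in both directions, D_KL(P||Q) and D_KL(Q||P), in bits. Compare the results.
D_KL(P||Q) = 0.5136 bits, D_KL(Q||P) = 0.6796 bits. D_KL(Q||P) is larger than D_KL(P||Q) by 0.1660 bits; the two directions differ.

D_KL(P||Q) = Σ P(x) log₂(P(x)/Q(x))

Computing term by term:
  P(1)·log₂(P(1)/Q(1)) = 0.1514·log₂(0.1514/0.2) = -0.06081
  P(2)·log₂(P(2)/Q(2)) = 0.039·log₂(0.039/0.2) = -0.09198
  P(3)·log₂(P(3)/Q(3)) = 0.0354·log₂(0.0354/0.2) = -0.08844
  P(4)·log₂(P(4)/Q(4)) = 0.4549·log₂(0.4549/0.2) = 0.53931
  P(5)·log₂(P(5)/Q(5)) = 0.3193·log₂(0.3193/0.2) = 0.21550

D_KL(P||Q) = -0.06081 - 0.09198 - 0.08844 + 0.53931 + 0.21550 = 0.51358 ≈ 0.5136 bits

D_KL(Q||P) = Σ Q(x) log₂(Q(x)/P(x))

Computing term by term:
  Q(1)·log₂(Q(1)/P(1)) = 0.2·log₂(0.2/0.1514) = 0.08033
  Q(2)·log₂(Q(2)/P(2)) = 0.2·log₂(0.2/0.039) = 0.47169
  Q(3)·log₂(Q(3)/P(3)) = 0.2·log₂(0.2/0.0354) = 0.49964
  Q(4)·log₂(Q(4)/P(4)) = 0.2·log₂(0.2/0.4549) = -0.23711
  Q(5)·log₂(Q(5)/P(5)) = 0.2·log₂(0.2/0.3193) = -0.13498

D_KL(Q||P) = 0.08033 + 0.47169 + 0.49964 - 0.23711 - 0.13498 = 0.67957 ≈ 0.6796 bits

These are NOT equal (difference: 0.1660 bits). KL divergence is asymmetric: D_KL(P||Q) ≠ D_KL(Q||P) in general.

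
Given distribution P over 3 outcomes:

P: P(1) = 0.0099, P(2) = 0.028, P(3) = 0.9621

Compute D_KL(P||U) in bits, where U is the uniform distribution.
1.3210 bits

U(i) = 1/3 for all i

D_KL(P||U) = Σ P(x) log₂(P(x) / (1/3))
           = Σ P(x) log₂(P(x)) + log₂(3)
           = log₂(3) - H(P)

H(P) = -Σ P(x) log₂(P(x)):
  -P(1)·log₂(P(1)) = -(0.0099)·log₂(0.0099) = 0.06592
  -P(2)·log₂(P(2)) = -(0.028)·log₂(0.028) = 0.14444
  -P(3)·log₂(P(3)) = -(0.9621)·log₂(0.9621) = 0.05363
H(P) = 0.06592 + 0.14444 + 0.05363 = 0.26399 bits

log₂(3) = 1.58496 bits

D_KL(P||U) = 1.58496 - 0.26399 = 1.32097 ≈ 1.3210 bits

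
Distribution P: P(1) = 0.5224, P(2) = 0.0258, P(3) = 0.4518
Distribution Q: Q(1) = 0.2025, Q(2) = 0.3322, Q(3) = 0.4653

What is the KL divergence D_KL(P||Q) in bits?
0.5999 bits

D_KL(P||Q) = Σ P(x) log₂(P(x)/Q(x))

Computing term by term:
  P(1)·log₂(P(1)/Q(1)) = 0.5224·log₂(0.5224/0.2025) = 0.71424
  P(2)·log₂(P(2)/Q(2)) = 0.0258·log₂(0.0258/0.3322) = -0.09511
  P(3)·log₂(P(3)/Q(3)) = 0.4518·log₂(0.4518/0.4653) = -0.01919

D_KL(P||Q) = 0.71424 - 0.09511 - 0.01919 = 0.59994 ≈ 0.5999 bits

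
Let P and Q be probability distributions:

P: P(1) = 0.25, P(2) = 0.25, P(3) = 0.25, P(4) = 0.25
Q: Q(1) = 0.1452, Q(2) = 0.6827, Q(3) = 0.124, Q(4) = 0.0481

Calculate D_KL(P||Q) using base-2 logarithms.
0.6810 bits

D_KL(P||Q) = Σ P(x) log₂(P(x)/Q(x))

Computing term by term:
  P(1)·log₂(P(1)/Q(1)) = 0.25·log₂(0.25/0.1452) = 0.19597
  P(2)·log₂(P(2)/Q(2)) = 0.25·log₂(0.25/0.6827) = -0.36233
  P(3)·log₂(P(3)/Q(3)) = 0.25·log₂(0.25/0.124) = 0.25290
  P(4)·log₂(P(4)/Q(4)) = 0.25·log₂(0.25/0.0481) = 0.59445

D_KL(P||Q) = 0.19597 - 0.36233 + 0.25290 + 0.59445 = 0.68099 ≈ 0.6810 bits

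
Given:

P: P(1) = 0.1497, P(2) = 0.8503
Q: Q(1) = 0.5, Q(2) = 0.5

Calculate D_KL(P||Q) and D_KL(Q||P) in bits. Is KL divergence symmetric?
D_KL(P||Q) = 0.3909 bits, D_KL(Q||P) = 0.4869 bits. No, KL divergence is not symmetric.

D_KL(P||Q) = Σ P(x) log₂(P(x)/Q(x))

Computing term by term:
  P(1)·log₂(P(1)/Q(1)) = 0.1497·log₂(0.1497/0.5) = -0.26046
  P(2)·log₂(P(2)/Q(2)) = 0.8503·log₂(0.8503/0.5) = 0.65137

D_KL(P||Q) = -0.26046 + 0.65137 = 0.39091 ≈ 0.3909 bits

D_KL(Q||P) = Σ Q(x) log₂(Q(x)/P(x))

Computing term by term:
  Q(1)·log₂(Q(1)/P(1)) = 0.5·log₂(0.5/0.1497) = 0.86993
  Q(2)·log₂(Q(2)/P(2)) = 0.5·log₂(0.5/0.8503) = -0.38302

D_KL(Q||P) = 0.86993 - 0.38302 = 0.48691 ≈ 0.4869 bits

These are NOT equal (difference: 0.0960 bits). KL divergence is asymmetric: D_KL(P||Q) ≠ D_KL(Q||P) in general.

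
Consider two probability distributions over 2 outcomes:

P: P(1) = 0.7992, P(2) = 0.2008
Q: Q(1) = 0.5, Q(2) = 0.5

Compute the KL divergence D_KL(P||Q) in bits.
0.2765 bits

D_KL(P||Q) = Σ P(x) log₂(P(x)/Q(x))

Computing term by term:
  P(1)·log₂(P(1)/Q(1)) = 0.7992·log₂(0.7992/0.5) = 0.54076
  P(2)·log₂(P(2)/Q(2)) = 0.2008·log₂(0.2008/0.5) = -0.26429

D_KL(P||Q) = 0.54076 - 0.26429 = 0.27647 ≈ 0.2765 bits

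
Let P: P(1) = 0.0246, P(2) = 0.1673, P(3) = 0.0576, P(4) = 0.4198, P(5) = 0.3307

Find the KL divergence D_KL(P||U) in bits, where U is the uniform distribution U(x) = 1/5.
0.4681 bits

U(i) = 1/5 for all i

D_KL(P||U) = Σ P(x) log₂(P(x) / (1/5))
           = Σ P(x) log₂(P(x)) + log₂(5)
           = log₂(5) - H(P)

H(P) = -Σ P(x) log₂(P(x)):
  -P(1)·log₂(P(1)) = -(0.0246)·log₂(0.0246) = 0.13149
  -P(2)·log₂(P(2)) = -(0.1673)·log₂(0.1673) = 0.43155
  -P(3)·log₂(P(3)) = -(0.0576)·log₂(0.0576) = 0.23718
  -P(4)·log₂(P(4)) = -(0.4198)·log₂(0.4198) = 0.52568
  -P(5)·log₂(P(5)) = -(0.3307)·log₂(0.3307) = 0.52793
H(P) = 0.13149 + 0.43155 + 0.23718 + 0.52568 + 0.52793 = 1.85383 bits

log₂(5) = 2.32193 bits

D_KL(P||U) = 2.32193 - 1.85383 = 0.46810 ≈ 0.4681 bits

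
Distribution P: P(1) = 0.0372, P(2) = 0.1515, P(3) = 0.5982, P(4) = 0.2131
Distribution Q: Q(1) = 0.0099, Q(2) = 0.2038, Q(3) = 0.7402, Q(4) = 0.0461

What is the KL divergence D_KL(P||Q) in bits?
0.2931 bits

D_KL(P||Q) = Σ P(x) log₂(P(x)/Q(x))

Computing term by term:
  P(1)·log₂(P(1)/Q(1)) = 0.0372·log₂(0.0372/0.0099) = 0.07104
  P(2)·log₂(P(2)/Q(2)) = 0.1515·log₂(0.1515/0.2038) = -0.06482
  P(3)·log₂(P(3)/Q(3)) = 0.5982·log₂(0.5982/0.7402) = -0.18382
  P(4)·log₂(P(4)/Q(4)) = 0.2131·log₂(0.2131/0.0461) = 0.47067

D_KL(P||Q) = 0.07104 - 0.06482 - 0.18382 + 0.47067 = 0.29307 ≈ 0.2931 bits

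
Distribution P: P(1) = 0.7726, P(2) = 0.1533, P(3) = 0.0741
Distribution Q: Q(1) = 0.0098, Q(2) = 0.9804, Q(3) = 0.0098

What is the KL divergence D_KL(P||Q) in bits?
4.6739 bits

D_KL(P||Q) = Σ P(x) log₂(P(x)/Q(x))

Computing term by term:
  P(1)·log₂(P(1)/Q(1)) = 0.7726·log₂(0.7726/0.0098) = 4.86800
  P(2)·log₂(P(2)/Q(2)) = 0.1533·log₂(0.1533/0.9804) = -0.41039
  P(3)·log₂(P(3)/Q(3)) = 0.0741·log₂(0.0741/0.0098) = 0.21627

D_KL(P||Q) = 4.86800 - 0.41039 + 0.21627 = 4.67388 ≈ 4.6739 bits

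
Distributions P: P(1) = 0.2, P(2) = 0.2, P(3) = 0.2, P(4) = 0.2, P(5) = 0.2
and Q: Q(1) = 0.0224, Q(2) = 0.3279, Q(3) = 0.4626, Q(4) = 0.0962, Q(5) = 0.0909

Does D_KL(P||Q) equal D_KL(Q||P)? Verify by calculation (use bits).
D_KL(P||Q) = 0.6858 bits, D_KL(Q||P) = 0.5178 bits. No — D_KL(P||Q) ≠ D_KL(Q||P) for this pair.

D_KL(P||Q) = Σ P(x) log₂(P(x)/Q(x))

Computing term by term:
  P(1)·log₂(P(1)/Q(1)) = 0.2·log₂(0.2/0.0224) = 0.63169
  P(2)·log₂(P(2)/Q(2)) = 0.2·log₂(0.2/0.3279) = -0.14265
  P(3)·log₂(P(3)/Q(3)) = 0.2·log₂(0.2/0.4626) = -0.24195
  P(4)·log₂(P(4)/Q(4)) = 0.2·log₂(0.2/0.0962) = 0.21118
  P(5)·log₂(P(5)/Q(5)) = 0.2·log₂(0.2/0.0909) = 0.22753

D_KL(P||Q) = 0.63169 - 0.14265 - 0.24195 + 0.21118 + 0.22753 = 0.68580 ≈ 0.6858 bits

D_KL(Q||P) = Σ Q(x) log₂(Q(x)/P(x))

Computing term by term:
  Q(1)·log₂(Q(1)/P(1)) = 0.0224·log₂(0.0224/0.2) = -0.07075
  Q(2)·log₂(Q(2)/P(2)) = 0.3279·log₂(0.3279/0.2) = 0.23388
  Q(3)·log₂(Q(3)/P(3)) = 0.4626·log₂(0.4626/0.2) = 0.55964
  Q(4)·log₂(Q(4)/P(4)) = 0.0962·log₂(0.0962/0.2) = -0.10158
  Q(5)·log₂(Q(5)/P(5)) = 0.0909·log₂(0.0909/0.2) = -0.10341

D_KL(Q||P) = -0.07075 + 0.23388 + 0.55964 - 0.10158 - 0.10341 = 0.51778 ≈ 0.5178 bits

These are NOT equal (difference: 0.1680 bits). KL divergence is asymmetric: D_KL(P||Q) ≠ D_KL(Q||P) in general.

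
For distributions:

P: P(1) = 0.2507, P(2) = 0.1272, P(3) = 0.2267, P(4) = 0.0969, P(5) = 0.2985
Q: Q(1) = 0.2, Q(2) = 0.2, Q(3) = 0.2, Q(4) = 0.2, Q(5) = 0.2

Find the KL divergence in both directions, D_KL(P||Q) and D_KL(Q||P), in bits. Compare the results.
D_KL(P||Q) = 0.1108 bits, D_KL(Q||P) = 0.1228 bits. D_KL(Q||P) is larger than D_KL(P||Q) by 0.0120 bits; the two directions differ.

D_KL(P||Q) = Σ P(x) log₂(P(x)/Q(x))

Computing term by term:
  P(1)·log₂(P(1)/Q(1)) = 0.2507·log₂(0.2507/0.2) = 0.08172
  P(2)·log₂(P(2)/Q(2)) = 0.1272·log₂(0.1272/0.2) = -0.08305
  P(3)·log₂(P(3)/Q(3)) = 0.2267·log₂(0.2267/0.2) = 0.04098
  P(4)·log₂(P(4)/Q(4)) = 0.0969·log₂(0.0969/0.2) = -0.10130
  P(5)·log₂(P(5)/Q(5)) = 0.2985·log₂(0.2985/0.2) = 0.17245

D_KL(P||Q) = 0.08172 - 0.08305 + 0.04098 - 0.10130 + 0.17245 = 0.11080 ≈ 0.1108 bits

D_KL(Q||P) = Σ Q(x) log₂(Q(x)/P(x))

Computing term by term:
  Q(1)·log₂(Q(1)/P(1)) = 0.2·log₂(0.2/0.2507) = -0.06519
  Q(2)·log₂(Q(2)/P(2)) = 0.2·log₂(0.2/0.1272) = 0.13058
  Q(3)·log₂(Q(3)/P(3)) = 0.2·log₂(0.2/0.2267) = -0.03616
  Q(4)·log₂(Q(4)/P(4)) = 0.2·log₂(0.2/0.0969) = 0.20909
  Q(5)·log₂(Q(5)/P(5)) = 0.2·log₂(0.2/0.2985) = -0.11555

D_KL(Q||P) = -0.06519 + 0.13058 - 0.03616 + 0.20909 - 0.11555 = 0.12277 ≈ 0.1228 bits

These are NOT equal (difference: 0.0120 bits). KL divergence is asymmetric: D_KL(P||Q) ≠ D_KL(Q||P) in general.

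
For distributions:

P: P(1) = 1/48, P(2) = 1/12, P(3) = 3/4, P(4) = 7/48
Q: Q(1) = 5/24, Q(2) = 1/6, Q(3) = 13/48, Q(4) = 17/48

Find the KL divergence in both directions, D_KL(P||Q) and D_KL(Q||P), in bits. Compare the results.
D_KL(P||Q) = 0.7629 bits, D_KL(Q||P) = 0.9141 bits. D_KL(Q||P) is larger than D_KL(P||Q) by 0.1512 bits; the two directions differ.

D_KL(P||Q) = Σ P(x) log₂(P(x)/Q(x))

Computing term by term:
  P(1)·log₂(P(1)/Q(1)) = (1/48)·log₂((1/48)/(5/24)) = -0.06921
  P(2)·log₂(P(2)/Q(2)) = (1/12)·log₂((1/12)/(1/6)) = -0.08333
  P(3)·log₂(P(3)/Q(3)) = (3/4)·log₂((3/4)/(13/48)) = 1.10211
  P(4)·log₂(P(4)/Q(4)) = (7/48)·log₂((7/48)/(17/48)) = -0.18668

D_KL(P||Q) = -0.06921 - 0.08333 + 1.10211 - 0.18668 = 0.76289 ≈ 0.7629 bits

D_KL(Q||P) = Σ Q(x) log₂(Q(x)/P(x))

Computing term by term:
  Q(1)·log₂(Q(1)/P(1)) = (5/24)·log₂((5/24)/(1/48)) = 0.69207
  Q(2)·log₂(Q(2)/P(2)) = (1/6)·log₂((1/6)/(1/12)) = 0.16667
  Q(3)·log₂(Q(3)/P(3)) = (13/48)·log₂((13/48)/(3/4)) = -0.39799
  Q(4)·log₂(Q(4)/P(4)) = (17/48)·log₂((17/48)/(7/48)) = 0.45337

D_KL(Q||P) = 0.69207 + 0.16667 - 0.39799 + 0.45337 = 0.91412 ≈ 0.9141 bits

These are NOT equal (difference: 0.1512 bits). KL divergence is asymmetric: D_KL(P||Q) ≠ D_KL(Q||P) in general.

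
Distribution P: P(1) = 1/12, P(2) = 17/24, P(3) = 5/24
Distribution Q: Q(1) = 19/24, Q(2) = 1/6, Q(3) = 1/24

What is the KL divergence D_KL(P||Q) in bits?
1.6917 bits

D_KL(P||Q) = Σ P(x) log₂(P(x)/Q(x))

Computing term by term:
  P(1)·log₂(P(1)/Q(1)) = (1/12)·log₂((1/12)/(19/24)) = -0.27066
  P(2)·log₂(P(2)/Q(2)) = (17/24)·log₂((17/24)/(1/6)) = 1.47862
  P(3)·log₂(P(3)/Q(3)) = (5/24)·log₂((5/24)/(1/24)) = 0.48374

D_KL(P||Q) = -0.27066 + 1.47862 + 0.48374 = 1.69170 ≈ 1.6917 bits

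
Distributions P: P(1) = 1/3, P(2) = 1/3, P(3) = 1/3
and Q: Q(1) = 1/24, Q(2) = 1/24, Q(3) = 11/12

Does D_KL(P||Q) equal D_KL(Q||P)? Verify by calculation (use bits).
D_KL(P||Q) = 1.5135 bits, D_KL(Q||P) = 1.0878 bits. No — D_KL(P||Q) ≠ D_KL(Q||P) for this pair.

D_KL(P||Q) = Σ P(x) log₂(P(x)/Q(x))

Computing term by term:
  P(1)·log₂(P(1)/Q(1)) = (1/3)·log₂((1/3)/(1/24)) = 1.00000
  P(2)·log₂(P(2)/Q(2)) = (1/3)·log₂((1/3)/(1/24)) = 1.00000
  P(3)·log₂(P(3)/Q(3)) = (1/3)·log₂((1/3)/(11/12)) = -0.48648

D_KL(P||Q) = 1.00000 + 1.00000 - 0.48648 = 1.51352 ≈ 1.5135 bits

D_KL(Q||P) = Σ Q(x) log₂(Q(x)/P(x))

Computing term by term:
  Q(1)·log₂(Q(1)/P(1)) = (1/24)·log₂((1/24)/(1/3)) = -0.12500
  Q(2)·log₂(Q(2)/P(2)) = (1/24)·log₂((1/24)/(1/3)) = -0.12500
  Q(3)·log₂(Q(3)/P(3)) = (11/12)·log₂((11/12)/(1/3)) = 1.33781

D_KL(Q||P) = -0.12500 - 0.12500 + 1.33781 = 1.08781 ≈ 1.0878 bits

These are NOT equal (difference: 0.4257 bits). KL divergence is asymmetric: D_KL(P||Q) ≠ D_KL(Q||P) in general.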